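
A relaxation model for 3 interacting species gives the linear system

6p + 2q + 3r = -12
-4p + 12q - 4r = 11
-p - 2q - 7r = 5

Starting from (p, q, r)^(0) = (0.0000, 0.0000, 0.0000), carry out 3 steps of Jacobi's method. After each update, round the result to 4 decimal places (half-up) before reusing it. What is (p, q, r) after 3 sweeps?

Iteration 1:
  p = (-12 - (2)·0.0000 - (3)·0.0000) / (6) = -2.0000
  q = (11 - (-4)·0.0000 - (-4)·0.0000) / (12) = 0.9167
  r = (5 - (-1)·0.0000 - (-2)·0.0000) / (-7) = -0.7143
Iteration 2:
  p = (-12 - (2)·0.9167 - (3)·-0.7143) / (6) = -1.9484
  q = (11 - (-4)·-2.0000 - (-4)·-0.7143) / (12) = 0.0119
  r = (5 - (-1)·-2.0000 - (-2)·0.9167) / (-7) = -0.6905
Iteration 3:
  p = (-12 - (2)·0.0119 - (3)·-0.6905) / (6) = -1.6587
  q = (11 - (-4)·-1.9484 - (-4)·-0.6905) / (12) = 0.0370
  r = (5 - (-1)·-1.9484 - (-2)·0.0119) / (-7) = -0.4393

(-1.6587, 0.0370, -0.4393)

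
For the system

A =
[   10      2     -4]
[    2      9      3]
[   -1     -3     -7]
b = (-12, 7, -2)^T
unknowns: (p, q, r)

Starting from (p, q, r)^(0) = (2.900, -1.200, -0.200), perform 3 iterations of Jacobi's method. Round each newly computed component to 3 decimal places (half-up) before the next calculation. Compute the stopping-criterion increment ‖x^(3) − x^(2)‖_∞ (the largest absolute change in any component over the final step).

Iteration 1:
  p = (-12 - (2)·-1.200 - (-4)·-0.200) / (10) = -1.040
  q = (7 - (2)·2.900 - (3)·-0.200) / (9) = 0.200
  r = (-2 - (-1)·2.900 - (-3)·-1.200) / (-7) = 0.386
Iteration 2:
  p = (-12 - (2)·0.200 - (-4)·0.386) / (10) = -1.086
  q = (7 - (2)·-1.040 - (3)·0.386) / (9) = 0.880
  r = (-2 - (-1)·-1.040 - (-3)·0.200) / (-7) = 0.349
Iteration 3:
  p = (-12 - (2)·0.880 - (-4)·0.349) / (10) = -1.236
  q = (7 - (2)·-1.086 - (3)·0.349) / (9) = 0.903
  r = (-2 - (-1)·-1.086 - (-3)·0.880) / (-7) = 0.064
Change: (-0.150, 0.023, -0.285) → max |·| = 0.285

0.285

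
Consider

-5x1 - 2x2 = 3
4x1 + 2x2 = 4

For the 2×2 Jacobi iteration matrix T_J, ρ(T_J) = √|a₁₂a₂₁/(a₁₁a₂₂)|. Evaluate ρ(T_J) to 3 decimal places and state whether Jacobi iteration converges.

0.894

a₁₂a₂₁/(a₁₁a₂₂) = (-2)·(4) / ((-5)·(2)) = 0.800000
ρ = √|0.800000| = √0.800000 = 0.894
ρ < 1, so Jacobi converges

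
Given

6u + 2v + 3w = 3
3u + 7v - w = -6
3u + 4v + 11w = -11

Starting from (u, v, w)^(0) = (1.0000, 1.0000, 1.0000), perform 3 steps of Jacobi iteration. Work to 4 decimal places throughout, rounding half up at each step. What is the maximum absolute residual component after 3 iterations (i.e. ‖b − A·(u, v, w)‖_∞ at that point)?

4.7409

Iteration 1:
  u = (3 - (2)·1.0000 - (3)·1.0000) / (6) = -0.3333
  v = (-6 - (3)·1.0000 - (-1)·1.0000) / (7) = -1.1429
  w = (-11 - (3)·1.0000 - (4)·1.0000) / (11) = -1.6364
Iteration 2:
  u = (3 - (2)·-1.1429 - (3)·-1.6364) / (6) = 1.6992
  v = (-6 - (3)·-0.3333 - (-1)·-1.6364) / (7) = -0.9481
  w = (-11 - (3)·-0.3333 - (4)·-1.1429) / (11) = -0.4935
Iteration 3:
  u = (3 - (2)·-0.9481 - (3)·-0.4935) / (6) = 1.0628
  v = (-6 - (3)·1.6992 - (-1)·-0.4935) / (7) = -1.6559
  w = (-11 - (3)·1.6992 - (4)·-0.9481) / (11) = -1.1187
Residual b − A·x = (3.2911, 1.2842, 4.7409); ∞-norm = 4.7409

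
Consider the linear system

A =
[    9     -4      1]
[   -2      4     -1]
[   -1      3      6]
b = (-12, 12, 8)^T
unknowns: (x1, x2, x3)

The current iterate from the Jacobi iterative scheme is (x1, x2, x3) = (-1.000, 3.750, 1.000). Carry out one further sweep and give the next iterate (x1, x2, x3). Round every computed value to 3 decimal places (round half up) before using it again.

(0.222, 2.750, -0.708)

One sweep:
  x1 = (-12 - (-4)·3.750 - (1)·1.000) / (9) = 0.222
  x2 = (12 - (-2)·-1.000 - (-1)·1.000) / (4) = 2.750
  x3 = (8 - (-1)·-1.000 - (3)·3.750) / (6) = -0.708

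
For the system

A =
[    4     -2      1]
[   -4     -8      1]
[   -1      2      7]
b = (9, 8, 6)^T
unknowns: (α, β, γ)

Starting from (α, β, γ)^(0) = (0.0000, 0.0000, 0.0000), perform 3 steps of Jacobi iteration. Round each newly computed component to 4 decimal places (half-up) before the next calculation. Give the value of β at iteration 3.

Iteration 1:
  α = (9 - (-2)·0.0000 - (1)·0.0000) / (4) = 2.2500
  β = (8 - (-4)·0.0000 - (1)·0.0000) / (-8) = -1.0000
  γ = (6 - (-1)·0.0000 - (2)·0.0000) / (7) = 0.8571
Iteration 2:
  α = (9 - (-2)·-1.0000 - (1)·0.8571) / (4) = 1.5357
  β = (8 - (-4)·2.2500 - (1)·0.8571) / (-8) = -2.0179
  γ = (6 - (-1)·2.2500 - (2)·-1.0000) / (7) = 1.4643
Iteration 3:
  α = (9 - (-2)·-2.0179 - (1)·1.4643) / (4) = 0.8750
  β = (8 - (-4)·1.5357 - (1)·1.4643) / (-8) = -1.5848
  γ = (6 - (-1)·1.5357 - (2)·-2.0179) / (7) = 1.6531

-1.5848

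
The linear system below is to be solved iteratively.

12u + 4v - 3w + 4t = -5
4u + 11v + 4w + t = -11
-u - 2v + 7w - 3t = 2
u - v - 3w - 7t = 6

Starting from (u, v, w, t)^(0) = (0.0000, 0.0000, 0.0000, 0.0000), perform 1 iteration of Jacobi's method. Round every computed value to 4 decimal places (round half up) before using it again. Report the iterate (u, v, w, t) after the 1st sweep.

Iteration 1:
  u = (-5 - (4)·0.0000 - (-3)·0.0000 - (4)·0.0000) / (12) = -0.4167
  v = (-11 - (4)·0.0000 - (4)·0.0000 - (1)·0.0000) / (11) = -1.0000
  w = (2 - (-1)·0.0000 - (-2)·0.0000 - (-3)·0.0000) / (7) = 0.2857
  t = (6 - (1)·0.0000 - (-1)·0.0000 - (-3)·0.0000) / (-7) = -0.8571

(-0.4167, -1.0000, 0.2857, -0.8571)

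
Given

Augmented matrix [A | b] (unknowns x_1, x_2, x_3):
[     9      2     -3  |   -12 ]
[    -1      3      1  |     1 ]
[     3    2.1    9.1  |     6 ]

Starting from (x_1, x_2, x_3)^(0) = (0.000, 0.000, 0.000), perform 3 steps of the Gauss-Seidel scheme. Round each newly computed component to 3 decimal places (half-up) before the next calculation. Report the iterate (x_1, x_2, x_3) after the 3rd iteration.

(-0.905, -0.318, 1.031)

Iteration 1:
  x_1 = (-12 - (2)·0.000 - (-3)·0.000) / (9) = -1.333
  x_2 = (1 - (-1)·-1.333 - (1)·0.000) / (3) = -0.111
  x_3 = (6 - (3)·-1.333 - (2.1)·-0.111) / (9.1) = 1.124
Iteration 2:
  x_1 = (-12 - (2)·-0.111 - (-3)·1.124) / (9) = -0.934
  x_2 = (1 - (-1)·-0.934 - (1)·1.124) / (3) = -0.353
  x_3 = (6 - (3)·-0.934 - (2.1)·-0.353) / (9.1) = 1.049
Iteration 3:
  x_1 = (-12 - (2)·-0.353 - (-3)·1.049) / (9) = -0.905
  x_2 = (1 - (-1)·-0.905 - (1)·1.049) / (3) = -0.318
  x_3 = (6 - (3)·-0.905 - (2.1)·-0.318) / (9.1) = 1.031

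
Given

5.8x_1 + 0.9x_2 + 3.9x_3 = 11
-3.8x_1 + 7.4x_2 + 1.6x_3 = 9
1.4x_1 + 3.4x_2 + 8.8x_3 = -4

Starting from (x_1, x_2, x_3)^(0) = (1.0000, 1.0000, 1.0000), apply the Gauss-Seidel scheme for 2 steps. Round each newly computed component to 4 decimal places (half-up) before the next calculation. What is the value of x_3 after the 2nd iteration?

-1.9127

Iteration 1:
  x_1 = (11 - (0.9)·1.0000 - (3.9)·1.0000) / (5.8) = 1.0690
  x_2 = (9 - (-3.8)·1.0690 - (1.6)·1.0000) / (7.4) = 1.5489
  x_3 = (-4 - (1.4)·1.0690 - (3.4)·1.5489) / (8.8) = -1.2231
Iteration 2:
  x_1 = (11 - (0.9)·1.5489 - (3.9)·-1.2231) / (5.8) = 2.4786
  x_2 = (9 - (-3.8)·2.4786 - (1.6)·-1.2231) / (7.4) = 2.7535
  x_3 = (-4 - (1.4)·2.4786 - (3.4)·2.7535) / (8.8) = -1.9127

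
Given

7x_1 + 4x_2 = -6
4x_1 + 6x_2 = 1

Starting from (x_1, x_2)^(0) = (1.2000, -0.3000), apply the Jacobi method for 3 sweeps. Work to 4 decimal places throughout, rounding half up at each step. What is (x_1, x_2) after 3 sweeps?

(-1.2136, 0.4969)

Iteration 1:
  x_1 = (-6 - (4)·-0.3000) / (7) = -0.6857
  x_2 = (1 - (4)·1.2000) / (6) = -0.6333
Iteration 2:
  x_1 = (-6 - (4)·-0.6333) / (7) = -0.4953
  x_2 = (1 - (4)·-0.6857) / (6) = 0.6238
Iteration 3:
  x_1 = (-6 - (4)·0.6238) / (7) = -1.2136
  x_2 = (1 - (4)·-0.4953) / (6) = 0.4969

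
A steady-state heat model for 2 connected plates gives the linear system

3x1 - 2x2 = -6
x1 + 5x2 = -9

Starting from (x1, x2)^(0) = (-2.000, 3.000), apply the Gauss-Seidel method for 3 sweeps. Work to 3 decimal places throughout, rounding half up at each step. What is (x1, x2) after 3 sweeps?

(-2.773, -1.245)

Iteration 1:
  x1 = (-6 - (-2)·3.000) / (3) = 0.000
  x2 = (-9 - (1)·0.000) / (5) = -1.800
Iteration 2:
  x1 = (-6 - (-2)·-1.800) / (3) = -3.200
  x2 = (-9 - (1)·-3.200) / (5) = -1.160
Iteration 3:
  x1 = (-6 - (-2)·-1.160) / (3) = -2.773
  x2 = (-9 - (1)·-2.773) / (5) = -1.245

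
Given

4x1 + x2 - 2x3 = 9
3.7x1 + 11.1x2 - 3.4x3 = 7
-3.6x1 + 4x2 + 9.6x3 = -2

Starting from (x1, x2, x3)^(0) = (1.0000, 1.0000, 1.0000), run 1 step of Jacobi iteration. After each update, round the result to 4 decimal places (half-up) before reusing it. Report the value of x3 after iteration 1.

Iteration 1:
  x1 = (9 - (1)·1.0000 - (-2)·1.0000) / (4) = 2.5000
  x2 = (7 - (3.7)·1.0000 - (-3.4)·1.0000) / (11.1) = 0.6036
  x3 = (-2 - (-3.6)·1.0000 - (4)·1.0000) / (9.6) = -0.2500

-0.2500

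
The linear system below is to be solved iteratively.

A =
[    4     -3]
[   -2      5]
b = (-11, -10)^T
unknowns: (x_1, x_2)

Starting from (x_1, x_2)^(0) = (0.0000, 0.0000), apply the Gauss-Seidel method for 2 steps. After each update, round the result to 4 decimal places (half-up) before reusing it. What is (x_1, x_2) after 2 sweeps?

Iteration 1:
  x_1 = (-11 - (-3)·0.0000) / (4) = -2.7500
  x_2 = (-10 - (-2)·-2.7500) / (5) = -3.1000
Iteration 2:
  x_1 = (-11 - (-3)·-3.1000) / (4) = -5.0750
  x_2 = (-10 - (-2)·-5.0750) / (5) = -4.0300

(-5.0750, -4.0300)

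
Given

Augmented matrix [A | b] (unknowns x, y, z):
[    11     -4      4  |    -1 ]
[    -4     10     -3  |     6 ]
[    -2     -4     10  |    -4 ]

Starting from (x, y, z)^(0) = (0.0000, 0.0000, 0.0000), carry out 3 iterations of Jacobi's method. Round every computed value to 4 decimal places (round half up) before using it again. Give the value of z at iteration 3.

Iteration 1:
  x = (-1 - (-4)·0.0000 - (4)·0.0000) / (11) = -0.0909
  y = (6 - (-4)·0.0000 - (-3)·0.0000) / (10) = 0.6000
  z = (-4 - (-2)·0.0000 - (-4)·0.0000) / (10) = -0.4000
Iteration 2:
  x = (-1 - (-4)·0.6000 - (4)·-0.4000) / (11) = 0.2727
  y = (6 - (-4)·-0.0909 - (-3)·-0.4000) / (10) = 0.4436
  z = (-4 - (-2)·-0.0909 - (-4)·0.6000) / (10) = -0.1782
Iteration 3:
  x = (-1 - (-4)·0.4436 - (4)·-0.1782) / (11) = 0.1352
  y = (6 - (-4)·0.2727 - (-3)·-0.1782) / (10) = 0.6556
  z = (-4 - (-2)·0.2727 - (-4)·0.4436) / (10) = -0.1680

-0.1680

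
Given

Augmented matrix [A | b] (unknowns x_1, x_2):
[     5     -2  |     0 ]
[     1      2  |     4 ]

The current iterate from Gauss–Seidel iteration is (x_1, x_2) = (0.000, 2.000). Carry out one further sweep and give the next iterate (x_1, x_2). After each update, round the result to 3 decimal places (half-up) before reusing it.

(0.800, 1.600)

One sweep:
  x_1 = (0 - (-2)·2.000) / (5) = 0.800
  x_2 = (4 - (1)·0.800) / (2) = 1.600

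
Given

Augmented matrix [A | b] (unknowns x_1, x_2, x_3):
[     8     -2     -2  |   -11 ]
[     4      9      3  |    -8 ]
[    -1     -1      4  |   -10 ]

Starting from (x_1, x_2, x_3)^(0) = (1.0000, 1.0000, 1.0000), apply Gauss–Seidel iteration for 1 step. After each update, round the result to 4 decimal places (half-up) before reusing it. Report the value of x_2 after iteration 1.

Iteration 1:
  x_1 = (-11 - (-2)·1.0000 - (-2)·1.0000) / (8) = -0.8750
  x_2 = (-8 - (4)·-0.8750 - (3)·1.0000) / (9) = -0.8333
  x_3 = (-10 - (-1)·-0.8750 - (-1)·-0.8333) / (4) = -2.9271

-0.8333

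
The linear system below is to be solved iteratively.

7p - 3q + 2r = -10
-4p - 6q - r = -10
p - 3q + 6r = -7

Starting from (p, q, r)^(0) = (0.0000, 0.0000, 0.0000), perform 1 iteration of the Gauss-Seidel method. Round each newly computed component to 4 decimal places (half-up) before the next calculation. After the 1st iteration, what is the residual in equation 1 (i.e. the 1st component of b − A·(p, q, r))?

Iteration 1:
  p = (-10 - (-3)·0.0000 - (2)·0.0000) / (7) = -1.4286
  q = (-10 - (-4)·-1.4286 - (-1)·0.0000) / (-6) = 2.6191
  r = (-7 - (1)·-1.4286 - (-3)·2.6191) / (6) = 0.3810
Residual b − A·x = (7.0955, 0.3812, -0.0001)

7.0955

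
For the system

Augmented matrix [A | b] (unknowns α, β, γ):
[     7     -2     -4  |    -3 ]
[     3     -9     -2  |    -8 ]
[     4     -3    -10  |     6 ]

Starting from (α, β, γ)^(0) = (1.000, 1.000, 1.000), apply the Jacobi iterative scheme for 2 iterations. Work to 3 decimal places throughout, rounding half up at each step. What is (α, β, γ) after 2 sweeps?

Iteration 1:
  α = (-3 - (-2)·1.000 - (-4)·1.000) / (7) = 0.429
  β = (-8 - (3)·1.000 - (-2)·1.000) / (-9) = 1.000
  γ = (6 - (4)·1.000 - (-3)·1.000) / (-10) = -0.500
Iteration 2:
  α = (-3 - (-2)·1.000 - (-4)·-0.500) / (7) = -0.429
  β = (-8 - (3)·0.429 - (-2)·-0.500) / (-9) = 1.143
  γ = (6 - (4)·0.429 - (-3)·1.000) / (-10) = -0.728

(-0.429, 1.143, -0.728)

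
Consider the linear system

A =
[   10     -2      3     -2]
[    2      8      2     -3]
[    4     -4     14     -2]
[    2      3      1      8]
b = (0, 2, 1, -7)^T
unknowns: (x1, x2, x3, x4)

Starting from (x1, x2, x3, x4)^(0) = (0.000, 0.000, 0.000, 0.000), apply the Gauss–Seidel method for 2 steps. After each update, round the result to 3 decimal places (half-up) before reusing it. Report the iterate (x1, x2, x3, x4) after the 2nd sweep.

Iteration 1:
  x1 = (0 - (-2)·0.000 - (3)·0.000 - (-2)·0.000) / (10) = 0.000
  x2 = (2 - (2)·0.000 - (2)·0.000 - (-3)·0.000) / (8) = 0.250
  x3 = (1 - (4)·0.000 - (-4)·0.250 - (-2)·0.000) / (14) = 0.143
  x4 = (-7 - (2)·0.000 - (3)·0.250 - (1)·0.143) / (8) = -0.987
Iteration 2:
  x1 = (0 - (-2)·0.250 - (3)·0.143 - (-2)·-0.987) / (10) = -0.190
  x2 = (2 - (2)·-0.190 - (2)·0.143 - (-3)·-0.987) / (8) = -0.108
  x3 = (1 - (4)·-0.190 - (-4)·-0.108 - (-2)·-0.987) / (14) = -0.046
  x4 = (-7 - (2)·-0.190 - (3)·-0.108 - (1)·-0.046) / (8) = -0.781

(-0.190, -0.108, -0.046, -0.781)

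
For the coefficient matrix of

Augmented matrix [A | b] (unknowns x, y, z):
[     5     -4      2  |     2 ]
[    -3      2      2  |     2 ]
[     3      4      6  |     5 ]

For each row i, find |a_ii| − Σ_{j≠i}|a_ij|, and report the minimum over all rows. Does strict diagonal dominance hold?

row 1: |5| − (4+2) = -1
row 2: |2| − (3+2) = -3
row 3: |6| − (3+4) = -1
minimum over rows = -3 → not strictly diagonally dominant

-3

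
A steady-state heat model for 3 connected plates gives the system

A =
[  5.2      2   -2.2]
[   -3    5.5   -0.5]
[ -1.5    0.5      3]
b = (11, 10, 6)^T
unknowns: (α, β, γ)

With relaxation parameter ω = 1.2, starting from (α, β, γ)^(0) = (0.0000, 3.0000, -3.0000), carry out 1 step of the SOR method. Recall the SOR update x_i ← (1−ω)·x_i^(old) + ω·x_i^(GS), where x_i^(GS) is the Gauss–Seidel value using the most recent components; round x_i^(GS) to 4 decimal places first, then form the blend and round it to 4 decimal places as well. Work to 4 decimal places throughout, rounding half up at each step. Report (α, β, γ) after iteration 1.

Iteration 1:
  α: GS value = (11 - (2)·3.0000 - (-2.2)·-3.0000) / (5.2) = -0.3077;  α ← (1−ω)·0.0000 + ω·-0.3077 = -0.3692
  β: GS value = (10 - (-3)·-0.3692 - (-0.5)·-3.0000) / (5.5) = 1.3441;  β ← (1−ω)·3.0000 + ω·1.3441 = 1.0129
  γ: GS value = (6 - (-1.5)·-0.3692 - (0.5)·1.0129) / (3) = 1.6466;  γ ← (1−ω)·-3.0000 + ω·1.6466 = 2.5759

(-0.3692, 1.0129, 2.5759)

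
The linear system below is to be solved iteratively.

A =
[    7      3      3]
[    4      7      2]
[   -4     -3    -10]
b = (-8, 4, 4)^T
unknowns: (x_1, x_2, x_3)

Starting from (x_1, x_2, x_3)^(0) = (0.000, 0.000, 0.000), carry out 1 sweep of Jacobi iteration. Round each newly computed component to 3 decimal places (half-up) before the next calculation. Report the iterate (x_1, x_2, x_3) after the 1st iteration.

Iteration 1:
  x_1 = (-8 - (3)·0.000 - (3)·0.000) / (7) = -1.143
  x_2 = (4 - (4)·0.000 - (2)·0.000) / (7) = 0.571
  x_3 = (4 - (-4)·0.000 - (-3)·0.000) / (-10) = -0.400

(-1.143, 0.571, -0.400)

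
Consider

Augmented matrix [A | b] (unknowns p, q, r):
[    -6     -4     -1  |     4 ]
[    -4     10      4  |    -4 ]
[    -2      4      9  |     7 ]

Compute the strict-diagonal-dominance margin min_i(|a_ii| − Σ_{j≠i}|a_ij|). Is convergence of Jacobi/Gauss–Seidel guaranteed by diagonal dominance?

row 1: |-6| − (4+1) = 1
row 2: |10| − (4+4) = 2
row 3: |9| − (2+4) = 3
minimum over rows = 1 → strictly diagonally dominant (convergence guaranteed)

1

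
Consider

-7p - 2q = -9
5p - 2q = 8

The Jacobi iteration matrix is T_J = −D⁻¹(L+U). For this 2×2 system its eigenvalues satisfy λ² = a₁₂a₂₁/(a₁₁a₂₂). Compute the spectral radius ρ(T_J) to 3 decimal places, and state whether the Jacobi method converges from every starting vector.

0.845

a₁₂a₂₁/(a₁₁a₂₂) = (-2)·(5) / ((-7)·(-2)) = -0.714286
ρ = √|-0.714286| = √0.714286 = 0.845
ρ < 1, so Jacobi converges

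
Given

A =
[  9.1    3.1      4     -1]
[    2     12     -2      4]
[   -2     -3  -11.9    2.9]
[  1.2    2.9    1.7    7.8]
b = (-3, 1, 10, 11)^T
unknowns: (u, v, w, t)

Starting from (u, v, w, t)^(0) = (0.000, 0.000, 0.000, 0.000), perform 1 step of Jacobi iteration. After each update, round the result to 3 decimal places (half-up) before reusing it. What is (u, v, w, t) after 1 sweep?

(-0.330, 0.083, -0.840, 1.410)

Iteration 1:
  u = (-3 - (3.1)·0.000 - (4)·0.000 - (-1)·0.000) / (9.1) = -0.330
  v = (1 - (2)·0.000 - (-2)·0.000 - (4)·0.000) / (12) = 0.083
  w = (10 - (-2)·0.000 - (-3)·0.000 - (2.9)·0.000) / (-11.9) = -0.840
  t = (11 - (1.2)·0.000 - (2.9)·0.000 - (1.7)·0.000) / (7.8) = 1.410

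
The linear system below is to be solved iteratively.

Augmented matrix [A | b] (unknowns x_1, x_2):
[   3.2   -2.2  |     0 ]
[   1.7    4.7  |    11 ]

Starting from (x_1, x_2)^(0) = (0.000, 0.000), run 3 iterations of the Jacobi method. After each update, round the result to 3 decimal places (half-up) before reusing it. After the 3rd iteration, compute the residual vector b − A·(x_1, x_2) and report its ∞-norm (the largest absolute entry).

1.281

Iteration 1:
  x_1 = (0 - (-2.2)·0.000) / (3.2) = 0.000
  x_2 = (11 - (1.7)·0.000) / (4.7) = 2.340
Iteration 2:
  x_1 = (0 - (-2.2)·2.340) / (3.2) = 1.609
  x_2 = (11 - (1.7)·0.000) / (4.7) = 2.340
Iteration 3:
  x_1 = (0 - (-2.2)·2.340) / (3.2) = 1.609
  x_2 = (11 - (1.7)·1.609) / (4.7) = 1.758
Residual b − A·x = (-1.281, 0.002); ∞-norm = 1.281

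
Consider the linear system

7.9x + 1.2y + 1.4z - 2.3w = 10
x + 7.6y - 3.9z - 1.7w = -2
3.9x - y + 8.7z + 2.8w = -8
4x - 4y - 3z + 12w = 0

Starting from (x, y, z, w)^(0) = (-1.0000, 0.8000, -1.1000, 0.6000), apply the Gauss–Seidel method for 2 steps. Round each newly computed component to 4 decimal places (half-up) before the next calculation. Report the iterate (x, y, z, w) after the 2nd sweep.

(1.3657, -1.7001, -1.3166, -1.3511)

Iteration 1:
  x = (10 - (1.2)·0.8000 - (1.4)·-1.1000 - (-2.3)·0.6000) / (7.9) = 1.5139
  y = (-2 - (1)·1.5139 - (-3.9)·-1.1000 - (-1.7)·0.6000) / (7.6) = -0.8926
  z = (-8 - (3.9)·1.5139 - (-1)·-0.8926 - (2.8)·0.6000) / (8.7) = -1.8939
  w = (0 - (4)·1.5139 - (-4)·-0.8926 - (-3)·-1.8939) / (12) = -1.2756
Iteration 2:
  x = (10 - (1.2)·-0.8926 - (1.4)·-1.8939 - (-2.3)·-1.2756) / (7.9) = 1.3657
  y = (-2 - (1)·1.3657 - (-3.9)·-1.8939 - (-1.7)·-1.2756) / (7.6) = -1.7001
  z = (-8 - (3.9)·1.3657 - (-1)·-1.7001 - (2.8)·-1.2756) / (8.7) = -1.3166
  w = (0 - (4)·1.3657 - (-4)·-1.7001 - (-3)·-1.3166) / (12) = -1.3511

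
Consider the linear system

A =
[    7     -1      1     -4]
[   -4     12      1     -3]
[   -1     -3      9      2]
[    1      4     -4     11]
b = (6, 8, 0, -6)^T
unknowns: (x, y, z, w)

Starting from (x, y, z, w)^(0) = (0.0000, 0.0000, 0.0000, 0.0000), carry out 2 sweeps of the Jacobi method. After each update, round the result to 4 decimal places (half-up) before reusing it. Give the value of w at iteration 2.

-0.8658

Iteration 1:
  x = (6 - (-1)·0.0000 - (1)·0.0000 - (-4)·0.0000) / (7) = 0.8571
  y = (8 - (-4)·0.0000 - (1)·0.0000 - (-3)·0.0000) / (12) = 0.6667
  z = (0 - (-1)·0.0000 - (-3)·0.0000 - (2)·0.0000) / (9) = 0.0000
  w = (-6 - (1)·0.0000 - (4)·0.0000 - (-4)·0.0000) / (11) = -0.5455
Iteration 2:
  x = (6 - (-1)·0.6667 - (1)·0.0000 - (-4)·-0.5455) / (7) = 0.6407
  y = (8 - (-4)·0.8571 - (1)·0.0000 - (-3)·-0.5455) / (12) = 0.8160
  z = (0 - (-1)·0.8571 - (-3)·0.6667 - (2)·-0.5455) / (9) = 0.4387
  w = (-6 - (1)·0.8571 - (4)·0.6667 - (-4)·0.0000) / (11) = -0.8658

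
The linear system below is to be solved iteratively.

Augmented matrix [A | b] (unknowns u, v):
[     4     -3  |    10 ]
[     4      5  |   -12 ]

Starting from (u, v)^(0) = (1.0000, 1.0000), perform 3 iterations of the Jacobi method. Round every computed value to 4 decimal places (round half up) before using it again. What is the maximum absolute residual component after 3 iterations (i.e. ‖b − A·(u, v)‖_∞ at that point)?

7.5600

Iteration 1:
  u = (10 - (-3)·1.0000) / (4) = 3.2500
  v = (-12 - (4)·1.0000) / (5) = -3.2000
Iteration 2:
  u = (10 - (-3)·-3.2000) / (4) = 0.1000
  v = (-12 - (4)·3.2500) / (5) = -5.0000
Iteration 3:
  u = (10 - (-3)·-5.0000) / (4) = -1.2500
  v = (-12 - (4)·0.1000) / (5) = -2.4800
Residual b − A·x = (7.5600, 5.4000); ∞-norm = 7.5600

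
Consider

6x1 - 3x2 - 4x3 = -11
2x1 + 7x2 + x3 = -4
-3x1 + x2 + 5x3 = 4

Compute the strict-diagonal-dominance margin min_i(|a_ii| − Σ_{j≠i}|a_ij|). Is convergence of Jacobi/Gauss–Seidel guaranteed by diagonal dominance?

-1

row 1: |6| − (3+4) = -1
row 2: |7| − (2+1) = 4
row 3: |5| − (3+1) = 1
minimum over rows = -1 → not strictly diagonally dominant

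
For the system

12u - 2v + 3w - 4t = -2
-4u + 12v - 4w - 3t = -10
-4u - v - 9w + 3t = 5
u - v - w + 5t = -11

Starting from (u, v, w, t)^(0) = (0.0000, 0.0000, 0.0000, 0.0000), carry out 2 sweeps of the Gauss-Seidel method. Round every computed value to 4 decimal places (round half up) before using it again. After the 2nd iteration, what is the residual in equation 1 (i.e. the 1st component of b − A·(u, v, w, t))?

-1.4809

Iteration 1:
  u = (-2 - (-2)·0.0000 - (3)·0.0000 - (-4)·0.0000) / (12) = -0.1667
  v = (-10 - (-4)·-0.1667 - (-4)·0.0000 - (-3)·0.0000) / (12) = -0.8889
  w = (5 - (-4)·-0.1667 - (-1)·-0.8889 - (3)·0.0000) / (-9) = -0.3827
  t = (-11 - (1)·-0.1667 - (-1)·-0.8889 - (-1)·-0.3827) / (5) = -2.4210
Iteration 2:
  u = (-2 - (-2)·-0.8889 - (3)·-0.3827 - (-4)·-2.4210) / (12) = -1.0261
  v = (-10 - (-4)·-1.0261 - (-4)·-0.3827 - (-3)·-2.4210) / (12) = -1.9082
  w = (5 - (-4)·-1.0261 - (-1)·-1.9082 - (3)·-2.4210) / (-9) = -0.6945
  t = (-11 - (1)·-1.0261 - (-1)·-1.9082 - (-1)·-0.6945) / (5) = -2.5153
Residual b − A·x = (-1.4809, -1.5299, 0.2828, -0.0001)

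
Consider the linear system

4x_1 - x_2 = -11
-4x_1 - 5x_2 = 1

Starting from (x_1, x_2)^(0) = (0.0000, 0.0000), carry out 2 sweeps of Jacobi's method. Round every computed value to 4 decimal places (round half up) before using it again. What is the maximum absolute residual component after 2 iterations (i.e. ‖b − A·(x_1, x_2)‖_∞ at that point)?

Iteration 1:
  x_1 = (-11 - (-1)·0.0000) / (4) = -2.7500
  x_2 = (1 - (-4)·0.0000) / (-5) = -0.2000
Iteration 2:
  x_1 = (-11 - (-1)·-0.2000) / (4) = -2.8000
  x_2 = (1 - (-4)·-2.7500) / (-5) = 2.0000
Residual b − A·x = (2.2000, -0.2000); ∞-norm = 2.2000

2.2000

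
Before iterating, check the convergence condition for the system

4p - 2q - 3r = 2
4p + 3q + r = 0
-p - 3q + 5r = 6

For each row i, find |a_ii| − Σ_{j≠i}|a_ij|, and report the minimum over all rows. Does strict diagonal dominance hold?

row 1: |4| − (2+3) = -1
row 2: |3| − (4+1) = -2
row 3: |5| − (1+3) = 1
minimum over rows = -2 → not strictly diagonally dominant

-2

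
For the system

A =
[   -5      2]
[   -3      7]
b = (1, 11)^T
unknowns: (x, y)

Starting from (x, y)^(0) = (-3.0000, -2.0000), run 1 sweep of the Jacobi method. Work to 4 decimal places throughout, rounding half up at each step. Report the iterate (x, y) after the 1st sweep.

Iteration 1:
  x = (1 - (2)·-2.0000) / (-5) = -1.0000
  y = (11 - (-3)·-3.0000) / (7) = 0.2857

(-1.0000, 0.2857)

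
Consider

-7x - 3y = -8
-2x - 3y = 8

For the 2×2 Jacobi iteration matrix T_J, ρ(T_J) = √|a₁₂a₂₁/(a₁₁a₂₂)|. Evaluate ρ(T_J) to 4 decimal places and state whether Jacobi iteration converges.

a₁₂a₂₁/(a₁₁a₂₂) = (-3)·(-2) / ((-7)·(-3)) = 0.285714
ρ = √|0.285714| = √0.285714 = 0.5345
ρ < 1, so Jacobi converges

0.5345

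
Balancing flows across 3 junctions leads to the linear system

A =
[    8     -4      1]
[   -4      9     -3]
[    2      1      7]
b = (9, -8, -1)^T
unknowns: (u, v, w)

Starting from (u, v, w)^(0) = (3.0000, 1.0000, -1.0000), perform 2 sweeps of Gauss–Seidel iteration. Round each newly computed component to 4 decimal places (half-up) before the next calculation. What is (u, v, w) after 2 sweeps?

(0.9752, -0.6486, -0.3288)

Iteration 1:
  u = (9 - (-4)·1.0000 - (1)·-1.0000) / (8) = 1.7500
  v = (-8 - (-4)·1.7500 - (-3)·-1.0000) / (9) = -0.4444
  w = (-1 - (2)·1.7500 - (1)·-0.4444) / (7) = -0.5794
Iteration 2:
  u = (9 - (-4)·-0.4444 - (1)·-0.5794) / (8) = 0.9752
  v = (-8 - (-4)·0.9752 - (-3)·-0.5794) / (9) = -0.6486
  w = (-1 - (2)·0.9752 - (1)·-0.6486) / (7) = -0.3288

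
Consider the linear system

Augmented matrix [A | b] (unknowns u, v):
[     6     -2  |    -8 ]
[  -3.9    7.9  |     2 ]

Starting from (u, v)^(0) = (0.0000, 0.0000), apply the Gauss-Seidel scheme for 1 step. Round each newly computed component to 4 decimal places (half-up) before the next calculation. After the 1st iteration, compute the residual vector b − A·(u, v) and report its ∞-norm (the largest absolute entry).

0.8102

Iteration 1:
  u = (-8 - (-2)·0.0000) / (6) = -1.3333
  v = (2 - (-3.9)·-1.3333) / (7.9) = -0.4050
Residual b − A·x = (-0.8102, -0.0004); ∞-norm = 0.8102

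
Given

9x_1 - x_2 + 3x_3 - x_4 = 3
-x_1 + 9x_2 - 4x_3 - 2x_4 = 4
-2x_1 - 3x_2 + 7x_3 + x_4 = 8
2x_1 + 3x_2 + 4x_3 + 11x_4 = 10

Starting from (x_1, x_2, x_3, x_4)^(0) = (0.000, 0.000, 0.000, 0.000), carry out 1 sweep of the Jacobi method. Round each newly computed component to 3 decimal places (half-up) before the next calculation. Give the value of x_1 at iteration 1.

0.333

Iteration 1:
  x_1 = (3 - (-1)·0.000 - (3)·0.000 - (-1)·0.000) / (9) = 0.333
  x_2 = (4 - (-1)·0.000 - (-4)·0.000 - (-2)·0.000) / (9) = 0.444
  x_3 = (8 - (-2)·0.000 - (-3)·0.000 - (1)·0.000) / (7) = 1.143
  x_4 = (10 - (2)·0.000 - (3)·0.000 - (4)·0.000) / (11) = 0.909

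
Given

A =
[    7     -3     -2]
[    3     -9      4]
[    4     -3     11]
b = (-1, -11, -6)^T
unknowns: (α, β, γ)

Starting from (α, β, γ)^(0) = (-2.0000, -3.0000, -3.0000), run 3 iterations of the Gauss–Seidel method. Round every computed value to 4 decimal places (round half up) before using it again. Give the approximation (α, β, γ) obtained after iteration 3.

Iteration 1:
  α = (-1 - (-3)·-3.0000 - (-2)·-3.0000) / (7) = -2.2857
  β = (-11 - (3)·-2.2857 - (4)·-3.0000) / (-9) = -0.8730
  γ = (-6 - (4)·-2.2857 - (-3)·-0.8730) / (11) = 0.0476
Iteration 2:
  α = (-1 - (-3)·-0.8730 - (-2)·0.0476) / (7) = -0.5034
  β = (-11 - (3)·-0.5034 - (4)·0.0476) / (-9) = 1.0756
  γ = (-6 - (4)·-0.5034 - (-3)·1.0756) / (11) = -0.0691
Iteration 3:
  α = (-1 - (-3)·1.0756 - (-2)·-0.0691) / (7) = 0.2984
  β = (-11 - (3)·0.2984 - (4)·-0.0691) / (-9) = 1.2910
  γ = (-6 - (4)·0.2984 - (-3)·1.2910) / (11) = -0.3019

(0.2984, 1.2910, -0.3019)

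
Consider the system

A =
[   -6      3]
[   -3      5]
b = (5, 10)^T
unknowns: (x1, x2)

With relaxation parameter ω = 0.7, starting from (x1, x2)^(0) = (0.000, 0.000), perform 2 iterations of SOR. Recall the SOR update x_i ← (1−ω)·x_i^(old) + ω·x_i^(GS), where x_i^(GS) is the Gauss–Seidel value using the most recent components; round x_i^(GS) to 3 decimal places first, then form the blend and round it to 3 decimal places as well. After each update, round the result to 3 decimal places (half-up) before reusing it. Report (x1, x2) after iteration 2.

Iteration 1:
  x1: GS value = (5 - (3)·0.000) / (-6) = -0.833;  x1 ← (1−ω)·0.000 + ω·-0.833 = -0.583
  x2: GS value = (10 - (-3)·-0.583) / (5) = 1.650;  x2 ← (1−ω)·0.000 + ω·1.650 = 1.155
Iteration 2:
  x1: GS value = (5 - (3)·1.155) / (-6) = -0.256;  x1 ← (1−ω)·-0.583 + ω·-0.256 = -0.354
  x2: GS value = (10 - (-3)·-0.354) / (5) = 1.788;  x2 ← (1−ω)·1.155 + ω·1.788 = 1.598

(-0.354, 1.598)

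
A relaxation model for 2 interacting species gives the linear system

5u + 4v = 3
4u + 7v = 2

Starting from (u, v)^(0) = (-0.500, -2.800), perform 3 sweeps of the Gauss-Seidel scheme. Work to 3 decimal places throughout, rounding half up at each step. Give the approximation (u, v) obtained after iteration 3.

(1.135, -0.363)

Iteration 1:
  u = (3 - (4)·-2.800) / (5) = 2.840
  v = (2 - (4)·2.840) / (7) = -1.337
Iteration 2:
  u = (3 - (4)·-1.337) / (5) = 1.670
  v = (2 - (4)·1.670) / (7) = -0.669
Iteration 3:
  u = (3 - (4)·-0.669) / (5) = 1.135
  v = (2 - (4)·1.135) / (7) = -0.363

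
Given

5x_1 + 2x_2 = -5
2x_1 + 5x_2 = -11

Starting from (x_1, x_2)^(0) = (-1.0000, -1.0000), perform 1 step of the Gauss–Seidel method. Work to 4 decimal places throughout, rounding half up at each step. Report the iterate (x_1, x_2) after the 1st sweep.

(-0.6000, -1.9600)

Iteration 1:
  x_1 = (-5 - (2)·-1.0000) / (5) = -0.6000
  x_2 = (-11 - (2)·-0.6000) / (5) = -1.9600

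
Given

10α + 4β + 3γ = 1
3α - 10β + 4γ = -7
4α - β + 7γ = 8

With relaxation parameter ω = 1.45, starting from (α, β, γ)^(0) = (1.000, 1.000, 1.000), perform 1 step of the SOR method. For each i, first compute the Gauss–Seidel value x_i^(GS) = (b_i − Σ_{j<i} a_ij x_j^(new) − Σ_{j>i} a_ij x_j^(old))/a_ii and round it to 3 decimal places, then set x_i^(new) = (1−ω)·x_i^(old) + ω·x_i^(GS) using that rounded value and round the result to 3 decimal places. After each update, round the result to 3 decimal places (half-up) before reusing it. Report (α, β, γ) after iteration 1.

(-1.320, 0.571, 2.420)

Iteration 1:
  α: GS value = (1 - (4)·1.000 - (3)·1.000) / (10) = -0.600;  α ← (1−ω)·1.000 + ω·-0.600 = -1.320
  β: GS value = (-7 - (3)·-1.320 - (4)·1.000) / (-10) = 0.704;  β ← (1−ω)·1.000 + ω·0.704 = 0.571
  γ: GS value = (8 - (4)·-1.320 - (-1)·0.571) / (7) = 1.979;  γ ← (1−ω)·1.000 + ω·1.979 = 2.420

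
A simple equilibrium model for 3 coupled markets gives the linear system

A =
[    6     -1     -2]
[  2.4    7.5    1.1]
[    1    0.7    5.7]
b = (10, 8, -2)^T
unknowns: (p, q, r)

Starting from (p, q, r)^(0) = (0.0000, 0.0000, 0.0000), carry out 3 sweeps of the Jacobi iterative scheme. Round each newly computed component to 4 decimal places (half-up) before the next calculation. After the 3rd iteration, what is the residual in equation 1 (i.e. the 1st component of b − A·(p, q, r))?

0.1398

Iteration 1:
  p = (10 - (-1)·0.0000 - (-2)·0.0000) / (6) = 1.6667
  q = (8 - (2.4)·0.0000 - (1.1)·0.0000) / (7.5) = 1.0667
  r = (-2 - (1)·0.0000 - (0.7)·0.0000) / (5.7) = -0.3509
Iteration 2:
  p = (10 - (-1)·1.0667 - (-2)·-0.3509) / (6) = 1.7275
  q = (8 - (2.4)·1.6667 - (1.1)·-0.3509) / (7.5) = 0.5848
  r = (-2 - (1)·1.6667 - (0.7)·1.0667) / (5.7) = -0.7743
Iteration 3:
  p = (10 - (-1)·0.5848 - (-2)·-0.7743) / (6) = 1.5060
  q = (8 - (2.4)·1.7275 - (1.1)·-0.7743) / (7.5) = 0.6274
  r = (-2 - (1)·1.7275 - (0.7)·0.5848) / (5.7) = -0.7258
Residual b − A·x = (0.1398, 0.4785, 0.1919)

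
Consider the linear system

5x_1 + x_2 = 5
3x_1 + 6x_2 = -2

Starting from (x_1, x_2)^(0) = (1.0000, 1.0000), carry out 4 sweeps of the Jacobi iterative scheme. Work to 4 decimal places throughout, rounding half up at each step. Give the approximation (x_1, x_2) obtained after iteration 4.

Iteration 1:
  x_1 = (5 - (1)·1.0000) / (5) = 0.8000
  x_2 = (-2 - (3)·1.0000) / (6) = -0.8333
Iteration 2:
  x_1 = (5 - (1)·-0.8333) / (5) = 1.1667
  x_2 = (-2 - (3)·0.8000) / (6) = -0.7333
Iteration 3:
  x_1 = (5 - (1)·-0.7333) / (5) = 1.1467
  x_2 = (-2 - (3)·1.1667) / (6) = -0.9167
Iteration 4:
  x_1 = (5 - (1)·-0.9167) / (5) = 1.1833
  x_2 = (-2 - (3)·1.1467) / (6) = -0.9067

(1.1833, -0.9067)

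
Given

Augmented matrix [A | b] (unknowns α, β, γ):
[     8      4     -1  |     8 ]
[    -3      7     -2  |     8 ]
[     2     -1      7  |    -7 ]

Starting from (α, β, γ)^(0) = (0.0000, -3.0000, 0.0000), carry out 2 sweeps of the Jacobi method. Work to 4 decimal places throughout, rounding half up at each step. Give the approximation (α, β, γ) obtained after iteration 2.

(0.2500, 1.8061, -1.5510)

Iteration 1:
  α = (8 - (4)·-3.0000 - (-1)·0.0000) / (8) = 2.5000
  β = (8 - (-3)·0.0000 - (-2)·0.0000) / (7) = 1.1429
  γ = (-7 - (2)·0.0000 - (-1)·-3.0000) / (7) = -1.4286
Iteration 2:
  α = (8 - (4)·1.1429 - (-1)·-1.4286) / (8) = 0.2500
  β = (8 - (-3)·2.5000 - (-2)·-1.4286) / (7) = 1.8061
  γ = (-7 - (2)·2.5000 - (-1)·1.1429) / (7) = -1.5510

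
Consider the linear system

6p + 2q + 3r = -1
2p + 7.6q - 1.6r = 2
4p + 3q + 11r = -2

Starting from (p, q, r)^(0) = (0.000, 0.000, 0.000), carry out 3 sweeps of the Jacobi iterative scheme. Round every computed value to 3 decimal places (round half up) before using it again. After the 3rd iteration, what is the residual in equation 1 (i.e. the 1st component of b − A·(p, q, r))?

Iteration 1:
  p = (-1 - (2)·0.000 - (3)·0.000) / (6) = -0.167
  q = (2 - (2)·0.000 - (-1.6)·0.000) / (7.6) = 0.263
  r = (-2 - (4)·0.000 - (3)·0.000) / (11) = -0.182
Iteration 2:
  p = (-1 - (2)·0.263 - (3)·-0.182) / (6) = -0.163
  q = (2 - (2)·-0.167 - (-1.6)·-0.182) / (7.6) = 0.269
  r = (-2 - (4)·-0.167 - (3)·0.263) / (11) = -0.193
Iteration 3:
  p = (-1 - (2)·0.269 - (3)·-0.193) / (6) = -0.160
  q = (2 - (2)·-0.163 - (-1.6)·-0.193) / (7.6) = 0.265
  r = (-2 - (4)·-0.163 - (3)·0.269) / (11) = -0.196
Residual b − A·x = (0.018, -0.008, 0.001)

0.018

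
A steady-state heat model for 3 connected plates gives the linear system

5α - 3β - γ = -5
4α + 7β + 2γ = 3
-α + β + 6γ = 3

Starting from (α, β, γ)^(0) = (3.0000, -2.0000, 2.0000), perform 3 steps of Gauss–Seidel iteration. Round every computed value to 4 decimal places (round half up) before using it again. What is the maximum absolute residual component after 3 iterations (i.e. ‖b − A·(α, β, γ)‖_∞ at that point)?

Iteration 1:
  α = (-5 - (-3)·-2.0000 - (-1)·2.0000) / (5) = -1.8000
  β = (3 - (4)·-1.8000 - (2)·2.0000) / (7) = 0.8857
  γ = (3 - (-1)·-1.8000 - (1)·0.8857) / (6) = 0.0524
Iteration 2:
  α = (-5 - (-3)·0.8857 - (-1)·0.0524) / (5) = -0.4581
  β = (3 - (4)·-0.4581 - (2)·0.0524) / (7) = 0.6754
  γ = (3 - (-1)·-0.4581 - (1)·0.6754) / (6) = 0.3111
Iteration 3:
  α = (-5 - (-3)·0.6754 - (-1)·0.3111) / (5) = -0.5325
  β = (3 - (4)·-0.5325 - (2)·0.3111) / (7) = 0.6440
  γ = (3 - (-1)·-0.5325 - (1)·0.6440) / (6) = 0.3039
Residual b − A·x = (-0.1016, 0.0142, 0.0001); ∞-norm = 0.1016

0.1016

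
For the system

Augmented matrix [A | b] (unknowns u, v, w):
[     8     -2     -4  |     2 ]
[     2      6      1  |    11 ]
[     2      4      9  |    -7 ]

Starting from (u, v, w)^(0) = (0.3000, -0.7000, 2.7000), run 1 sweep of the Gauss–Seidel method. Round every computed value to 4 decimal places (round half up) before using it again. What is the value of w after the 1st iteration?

Iteration 1:
  u = (2 - (-2)·-0.7000 - (-4)·2.7000) / (8) = 1.4250
  v = (11 - (2)·1.4250 - (1)·2.7000) / (6) = 0.9083
  w = (-7 - (2)·1.4250 - (4)·0.9083) / (9) = -1.4981

-1.4981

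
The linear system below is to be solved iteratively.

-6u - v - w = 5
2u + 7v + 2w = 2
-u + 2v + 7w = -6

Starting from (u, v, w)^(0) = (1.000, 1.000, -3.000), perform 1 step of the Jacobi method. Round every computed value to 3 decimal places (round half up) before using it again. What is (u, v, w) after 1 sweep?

(-0.500, 0.857, -1.000)

Iteration 1:
  u = (5 - (-1)·1.000 - (-1)·-3.000) / (-6) = -0.500
  v = (2 - (2)·1.000 - (2)·-3.000) / (7) = 0.857
  w = (-6 - (-1)·1.000 - (2)·1.000) / (7) = -1.000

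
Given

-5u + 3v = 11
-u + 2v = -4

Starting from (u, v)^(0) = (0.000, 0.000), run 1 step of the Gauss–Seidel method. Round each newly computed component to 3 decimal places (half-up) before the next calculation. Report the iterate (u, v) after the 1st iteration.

Iteration 1:
  u = (11 - (3)·0.000) / (-5) = -2.200
  v = (-4 - (-1)·-2.200) / (2) = -3.100

(-2.200, -3.100)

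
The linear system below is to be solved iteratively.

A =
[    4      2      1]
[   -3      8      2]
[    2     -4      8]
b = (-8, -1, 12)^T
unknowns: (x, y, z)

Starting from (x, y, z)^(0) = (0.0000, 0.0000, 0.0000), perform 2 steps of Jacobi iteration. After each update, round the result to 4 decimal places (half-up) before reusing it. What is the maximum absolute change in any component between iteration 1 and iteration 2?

Iteration 1:
  x = (-8 - (2)·0.0000 - (1)·0.0000) / (4) = -2.0000
  y = (-1 - (-3)·0.0000 - (2)·0.0000) / (8) = -0.1250
  z = (12 - (2)·0.0000 - (-4)·0.0000) / (8) = 1.5000
Iteration 2:
  x = (-8 - (2)·-0.1250 - (1)·1.5000) / (4) = -2.3125
  y = (-1 - (-3)·-2.0000 - (2)·1.5000) / (8) = -1.2500
  z = (12 - (2)·-2.0000 - (-4)·-0.1250) / (8) = 1.9375
Change: (-0.3125, -1.1250, 0.4375) → max |·| = 1.1250

1.1250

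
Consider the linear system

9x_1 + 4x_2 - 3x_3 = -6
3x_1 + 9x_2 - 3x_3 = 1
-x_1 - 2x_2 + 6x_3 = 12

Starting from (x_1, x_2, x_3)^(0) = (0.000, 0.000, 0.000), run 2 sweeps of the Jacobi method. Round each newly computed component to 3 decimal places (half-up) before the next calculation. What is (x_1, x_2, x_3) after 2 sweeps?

Iteration 1:
  x_1 = (-6 - (4)·0.000 - (-3)·0.000) / (9) = -0.667
  x_2 = (1 - (3)·0.000 - (-3)·0.000) / (9) = 0.111
  x_3 = (12 - (-1)·0.000 - (-2)·0.000) / (6) = 2.000
Iteration 2:
  x_1 = (-6 - (4)·0.111 - (-3)·2.000) / (9) = -0.049
  x_2 = (1 - (3)·-0.667 - (-3)·2.000) / (9) = 1.000
  x_3 = (12 - (-1)·-0.667 - (-2)·0.111) / (6) = 1.926

(-0.049, 1.000, 1.926)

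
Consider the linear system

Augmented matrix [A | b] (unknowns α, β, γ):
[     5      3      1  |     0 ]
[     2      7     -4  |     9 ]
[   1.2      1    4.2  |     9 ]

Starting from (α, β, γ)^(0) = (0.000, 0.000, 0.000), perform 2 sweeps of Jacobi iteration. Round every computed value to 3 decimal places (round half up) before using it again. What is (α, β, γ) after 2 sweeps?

(-1.200, 2.510, 1.837)

Iteration 1:
  α = (0 - (3)·0.000 - (1)·0.000) / (5) = 0.000
  β = (9 - (2)·0.000 - (-4)·0.000) / (7) = 1.286
  γ = (9 - (1.2)·0.000 - (1)·0.000) / (4.2) = 2.143
Iteration 2:
  α = (0 - (3)·1.286 - (1)·2.143) / (5) = -1.200
  β = (9 - (2)·0.000 - (-4)·2.143) / (7) = 2.510
  γ = (9 - (1.2)·0.000 - (1)·1.286) / (4.2) = 1.837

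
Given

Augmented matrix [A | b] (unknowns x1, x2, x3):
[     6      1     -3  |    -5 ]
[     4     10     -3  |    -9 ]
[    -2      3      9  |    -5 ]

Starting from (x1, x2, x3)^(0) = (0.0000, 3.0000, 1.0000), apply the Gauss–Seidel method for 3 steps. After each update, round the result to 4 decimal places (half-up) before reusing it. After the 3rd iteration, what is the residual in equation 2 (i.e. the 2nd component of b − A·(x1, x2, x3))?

0.0830

Iteration 1:
  x1 = (-5 - (1)·3.0000 - (-3)·1.0000) / (6) = -0.8333
  x2 = (-9 - (4)·-0.8333 - (-3)·1.0000) / (10) = -0.2667
  x3 = (-5 - (-2)·-0.8333 - (3)·-0.2667) / (9) = -0.6518
Iteration 2:
  x1 = (-5 - (1)·-0.2667 - (-3)·-0.6518) / (6) = -1.1148
  x2 = (-9 - (4)·-1.1148 - (-3)·-0.6518) / (10) = -0.6496
  x3 = (-5 - (-2)·-1.1148 - (3)·-0.6496) / (9) = -0.5868
Iteration 3:
  x1 = (-5 - (1)·-0.6496 - (-3)·-0.5868) / (6) = -1.0185
  x2 = (-9 - (4)·-1.0185 - (-3)·-0.5868) / (10) = -0.6686
  x3 = (-5 - (-2)·-1.0185 - (3)·-0.6686) / (9) = -0.5590
Residual b − A·x = (0.1026, 0.0830, -0.0002)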